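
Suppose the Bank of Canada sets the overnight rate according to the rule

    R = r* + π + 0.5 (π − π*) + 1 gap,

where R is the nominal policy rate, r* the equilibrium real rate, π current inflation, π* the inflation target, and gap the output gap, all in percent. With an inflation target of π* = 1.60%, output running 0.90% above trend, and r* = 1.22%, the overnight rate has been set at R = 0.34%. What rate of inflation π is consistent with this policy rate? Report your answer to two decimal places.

Output 0.90% above potential → gap = 0.90.
Collecting π: R = r* + (1 + 0.5) π − 0.5 π* + 1 gap
1.5 π = 0.34 − 1.22 + 0.5 × 1.60 − 1 × 0.90 = -0.98
π = -0.98 / 1.5 = -0.65

-0.65%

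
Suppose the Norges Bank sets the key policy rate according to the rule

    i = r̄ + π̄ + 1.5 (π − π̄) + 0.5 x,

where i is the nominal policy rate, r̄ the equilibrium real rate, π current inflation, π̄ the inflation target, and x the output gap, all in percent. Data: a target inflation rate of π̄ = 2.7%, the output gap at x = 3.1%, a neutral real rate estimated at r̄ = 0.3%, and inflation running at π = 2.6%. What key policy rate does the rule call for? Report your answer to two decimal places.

i = 0.3 + 2.7 + 1.5 × (2.6 − 2.7) + 0.5 × 3.1
   = 0.3 + 2.7 − 0.15 + 1.55 = 4.40

4.40%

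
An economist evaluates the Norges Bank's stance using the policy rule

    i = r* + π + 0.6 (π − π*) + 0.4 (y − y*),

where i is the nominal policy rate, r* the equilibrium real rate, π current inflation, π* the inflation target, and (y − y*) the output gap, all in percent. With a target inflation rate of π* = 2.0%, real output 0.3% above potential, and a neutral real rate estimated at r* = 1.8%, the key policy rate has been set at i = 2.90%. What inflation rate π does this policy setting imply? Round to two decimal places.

1.36%

Output 0.3% above potential → (y − y*) = 0.3.
Collecting π: i = r* + (1 + 0.6) π − 0.6 π* + 0.4 (y − y*)
1.6 π = 2.90 − 1.8 + 0.6 × 2.0 − 0.4 × 0.3 = 2.18
π = 2.18 / 1.6 = 1.36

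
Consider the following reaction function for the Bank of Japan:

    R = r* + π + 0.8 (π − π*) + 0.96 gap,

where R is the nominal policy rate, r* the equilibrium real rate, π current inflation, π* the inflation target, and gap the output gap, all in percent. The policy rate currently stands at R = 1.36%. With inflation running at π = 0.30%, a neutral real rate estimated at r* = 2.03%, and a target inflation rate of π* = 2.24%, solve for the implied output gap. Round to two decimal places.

0.61%

0.96 gap = 1.36 − 2.03 − 0.30 − 0.8 × (0.30 − 2.24) = 0.582
gap = 0.582 / 0.96 = 0.61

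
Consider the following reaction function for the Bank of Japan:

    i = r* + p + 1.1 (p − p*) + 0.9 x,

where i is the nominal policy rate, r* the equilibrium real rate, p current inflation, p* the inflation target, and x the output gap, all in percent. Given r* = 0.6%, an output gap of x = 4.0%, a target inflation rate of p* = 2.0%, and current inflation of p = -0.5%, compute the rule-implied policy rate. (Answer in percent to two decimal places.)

0.95%

i = 0.6 + (-0.5) + 1.1 × (-0.5 − 2.0) + 0.9 × 4.0
   = 0.6 − 0.5 − 2.75 + 3.6 = 0.95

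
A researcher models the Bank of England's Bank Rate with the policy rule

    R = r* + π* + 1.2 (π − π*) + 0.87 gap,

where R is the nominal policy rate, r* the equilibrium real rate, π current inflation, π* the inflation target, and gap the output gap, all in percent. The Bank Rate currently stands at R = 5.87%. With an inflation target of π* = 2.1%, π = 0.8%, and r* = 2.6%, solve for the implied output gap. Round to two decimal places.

0.87 gap = 5.87 − 2.6 − 2.1 − 1.2 × (0.8 − 2.1) = 2.73
gap = 2.73 / 0.87 = 3.14

3.14%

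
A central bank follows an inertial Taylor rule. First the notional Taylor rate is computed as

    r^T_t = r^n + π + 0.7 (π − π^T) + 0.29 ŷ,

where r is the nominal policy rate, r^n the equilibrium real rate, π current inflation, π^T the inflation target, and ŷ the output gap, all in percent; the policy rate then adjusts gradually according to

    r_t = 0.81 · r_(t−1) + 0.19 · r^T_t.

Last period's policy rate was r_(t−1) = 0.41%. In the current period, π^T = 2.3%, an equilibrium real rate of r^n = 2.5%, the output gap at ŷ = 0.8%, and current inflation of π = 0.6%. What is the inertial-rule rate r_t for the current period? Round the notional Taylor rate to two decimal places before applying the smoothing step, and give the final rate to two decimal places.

r^T_t = 2.5 + 0.6 + 0.7 × (0.6 − 2.3) + 0.29 × 0.8
   = 2.5 + 0.6 − 1.19 + 0.232 = 2.14
r_t = 0.81 × 0.41 + 0.19 × 2.14 = 0.3321 + 0.4066 = 0.74

0.74%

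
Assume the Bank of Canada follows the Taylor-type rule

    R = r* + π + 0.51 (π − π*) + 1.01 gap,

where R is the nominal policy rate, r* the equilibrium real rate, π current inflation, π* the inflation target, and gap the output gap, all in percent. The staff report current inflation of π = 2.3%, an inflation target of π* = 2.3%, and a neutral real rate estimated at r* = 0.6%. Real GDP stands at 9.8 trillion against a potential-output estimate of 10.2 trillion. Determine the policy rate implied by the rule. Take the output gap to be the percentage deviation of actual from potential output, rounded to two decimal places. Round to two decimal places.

-1.06%

Output gap = 100 × (9.8 − 10.2) / 10.2 = -3.92%.
R = 0.60 + 2.30 + 0.51 × (2.30 − 2.30) + 1.01 × (-3.92)
   = 0.60 + 2.3 + 0 − 3.9592 = -1.06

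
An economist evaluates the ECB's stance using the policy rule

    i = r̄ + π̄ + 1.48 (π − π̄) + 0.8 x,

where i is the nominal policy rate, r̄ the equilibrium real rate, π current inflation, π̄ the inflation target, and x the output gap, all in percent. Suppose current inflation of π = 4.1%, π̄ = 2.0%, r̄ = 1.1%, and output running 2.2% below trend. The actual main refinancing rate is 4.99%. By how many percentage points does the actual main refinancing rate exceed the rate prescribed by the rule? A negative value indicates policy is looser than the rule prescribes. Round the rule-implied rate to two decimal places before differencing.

0.54 pp

Output 2.2% below potential → x = -2.2.
i = 1.1 + 2.0 + 1.48 × (4.1 − 2.0) + 0.8 × (-2.2)
   = 1.1 + 2 + 3.108 − 1.76 = 4.45
Deviation = 4.99 − 4.45 = 0.54 pp.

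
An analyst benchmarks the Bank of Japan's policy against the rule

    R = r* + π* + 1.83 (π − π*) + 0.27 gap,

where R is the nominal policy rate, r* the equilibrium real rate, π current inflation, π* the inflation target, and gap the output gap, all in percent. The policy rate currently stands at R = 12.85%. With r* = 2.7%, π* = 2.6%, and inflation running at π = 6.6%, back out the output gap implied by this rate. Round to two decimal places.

0.85%

0.27 gap = 12.85 − 2.7 − 2.6 − 1.83 × (6.6 − 2.6) = 0.23
gap = 0.23 / 0.27 = 0.85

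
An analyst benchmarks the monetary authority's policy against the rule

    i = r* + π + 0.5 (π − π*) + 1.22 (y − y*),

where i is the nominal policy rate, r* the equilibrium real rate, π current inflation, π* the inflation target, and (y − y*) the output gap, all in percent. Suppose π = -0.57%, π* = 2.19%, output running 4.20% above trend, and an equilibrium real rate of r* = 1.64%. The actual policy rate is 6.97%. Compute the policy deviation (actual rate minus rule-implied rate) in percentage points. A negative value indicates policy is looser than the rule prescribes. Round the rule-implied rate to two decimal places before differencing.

Output 4.20% above potential → (y − y*) = 4.20.
i = 1.64 + (-0.57) + 0.5 × (-0.57 − 2.19) + 1.22 × 4.20
   = 1.64 − 0.57 − 1.38 + 5.124 = 4.81
Deviation = 6.97 − 4.81 = 2.16 pp.

2.16 pp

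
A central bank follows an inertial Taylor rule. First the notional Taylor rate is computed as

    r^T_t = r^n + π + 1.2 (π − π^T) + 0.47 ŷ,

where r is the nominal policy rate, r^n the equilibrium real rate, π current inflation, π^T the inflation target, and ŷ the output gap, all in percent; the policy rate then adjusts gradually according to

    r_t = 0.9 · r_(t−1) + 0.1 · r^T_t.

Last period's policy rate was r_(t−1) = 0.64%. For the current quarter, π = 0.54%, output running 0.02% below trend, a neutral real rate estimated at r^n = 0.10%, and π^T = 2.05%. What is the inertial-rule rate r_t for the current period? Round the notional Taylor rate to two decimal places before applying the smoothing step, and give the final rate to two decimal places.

0.46%

Output 0.02% below potential → ŷ = -0.02.
r^T_t = 0.10 + 0.54 + 1.2 × (0.54 − 2.05) + 0.47 × (-0.02)
   = 0.10 + 0.54 − 1.812 − 0.0094 = -1.18
r_t = 0.9 × 0.64 + 0.1 × (-1.18) = 0.576 − 0.118 = 0.46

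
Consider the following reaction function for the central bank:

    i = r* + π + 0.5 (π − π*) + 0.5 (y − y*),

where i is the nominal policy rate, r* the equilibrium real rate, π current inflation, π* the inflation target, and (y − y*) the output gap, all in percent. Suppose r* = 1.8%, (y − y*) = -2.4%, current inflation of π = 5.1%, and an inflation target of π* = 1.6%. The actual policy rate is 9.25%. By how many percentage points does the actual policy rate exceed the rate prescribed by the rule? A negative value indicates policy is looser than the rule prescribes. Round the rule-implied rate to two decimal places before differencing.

i = 1.8 + 5.1 + 0.5 × (5.1 − 1.6) + 0.5 × (-2.4)
   = 1.8 + 5.1 + 1.75 − 1.2 = 7.45
Deviation = 9.25 − 7.45 = 1.80 pp.

1.80 pp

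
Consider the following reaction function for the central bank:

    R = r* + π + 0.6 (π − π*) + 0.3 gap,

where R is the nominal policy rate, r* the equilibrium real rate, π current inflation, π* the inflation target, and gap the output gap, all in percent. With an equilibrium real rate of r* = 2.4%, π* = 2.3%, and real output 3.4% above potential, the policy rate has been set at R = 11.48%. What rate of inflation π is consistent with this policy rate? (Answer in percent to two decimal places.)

Output 3.4% above potential → gap = 3.4.
Collecting π: R = r* + (1 + 0.6) π − 0.6 π* + 0.3 gap
1.6 π = 11.48 − 2.4 + 0.6 × 2.3 − 0.3 × 3.4 = 9.44
π = 9.44 / 1.6 = 5.90

5.90%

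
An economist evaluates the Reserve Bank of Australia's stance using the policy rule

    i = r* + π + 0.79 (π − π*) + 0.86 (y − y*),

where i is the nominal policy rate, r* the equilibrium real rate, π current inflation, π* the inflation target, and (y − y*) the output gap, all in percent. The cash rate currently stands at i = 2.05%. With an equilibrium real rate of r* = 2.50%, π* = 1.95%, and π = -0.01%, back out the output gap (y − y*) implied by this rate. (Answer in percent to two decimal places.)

0.86 (y − y*) = 2.05 − 2.50 − (-0.01) − 0.79 × ((-0.01) − 1.95) = 1.1084
(y − y*) = 1.1084 / 0.86 = 1.29

1.29%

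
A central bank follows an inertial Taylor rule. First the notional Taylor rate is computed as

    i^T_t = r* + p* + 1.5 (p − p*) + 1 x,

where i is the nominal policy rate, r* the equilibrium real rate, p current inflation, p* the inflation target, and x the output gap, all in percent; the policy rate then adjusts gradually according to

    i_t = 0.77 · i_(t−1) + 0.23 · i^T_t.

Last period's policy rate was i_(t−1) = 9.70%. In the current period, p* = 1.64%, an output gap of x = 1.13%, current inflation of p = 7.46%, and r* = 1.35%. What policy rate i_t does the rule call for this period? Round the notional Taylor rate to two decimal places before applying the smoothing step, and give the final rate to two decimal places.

10.42%

i^T_t = 1.35 + 1.64 + 1.5 × (7.46 − 1.64) + 1 × 1.13
   = 1.35 + 1.64 + 8.73 + 1.13 = 12.85
i_t = 0.77 × 9.70 + 0.23 × 12.85 = 7.469 + 2.9555 = 10.42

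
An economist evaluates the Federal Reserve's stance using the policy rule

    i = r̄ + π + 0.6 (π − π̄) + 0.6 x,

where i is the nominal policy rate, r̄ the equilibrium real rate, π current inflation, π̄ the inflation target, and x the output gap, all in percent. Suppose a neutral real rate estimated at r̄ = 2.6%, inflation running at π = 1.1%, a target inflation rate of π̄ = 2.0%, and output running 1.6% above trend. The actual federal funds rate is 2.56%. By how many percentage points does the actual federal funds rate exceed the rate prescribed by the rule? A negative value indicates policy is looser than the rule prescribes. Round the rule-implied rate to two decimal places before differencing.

-1.56 pp

Output 1.6% above potential → x = 1.6.
i = 2.6 + 1.1 + 0.6 × (1.1 − 2.0) + 0.6 × 1.6
   = 2.6 + 1.1 − 0.54 + 0.96 = 4.12
Deviation = 2.56 − 4.12 = -1.56 pp.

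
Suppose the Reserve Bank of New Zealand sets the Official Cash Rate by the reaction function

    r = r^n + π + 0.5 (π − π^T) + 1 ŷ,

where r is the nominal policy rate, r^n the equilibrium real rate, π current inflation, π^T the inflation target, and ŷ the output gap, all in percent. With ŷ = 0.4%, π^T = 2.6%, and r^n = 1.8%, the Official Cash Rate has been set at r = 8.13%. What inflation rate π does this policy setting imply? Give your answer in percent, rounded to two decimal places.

Collecting π: r = r^n + (1 + 0.5) π − 0.5 π^T + 1 ŷ
1.5 π = 8.13 − 1.8 + 0.5 × 2.6 − 1 × 0.4 = 7.23
π = 7.23 / 1.5 = 4.82

4.82%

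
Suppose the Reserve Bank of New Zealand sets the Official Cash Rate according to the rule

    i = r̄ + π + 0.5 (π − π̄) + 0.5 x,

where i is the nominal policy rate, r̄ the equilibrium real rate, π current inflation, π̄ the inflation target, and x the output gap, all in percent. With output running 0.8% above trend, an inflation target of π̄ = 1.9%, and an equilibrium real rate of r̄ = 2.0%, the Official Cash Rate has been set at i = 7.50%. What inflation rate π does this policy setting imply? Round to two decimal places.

Output 0.8% above potential → x = 0.8.
Collecting π: i = r̄ + (1 + 0.5) π − 0.5 π̄ + 0.5 x
1.5 π = 7.50 − 2.0 + 0.5 × 1.9 − 0.5 × 0.8 = 6.05
π = 6.05 / 1.5 = 4.03

4.03%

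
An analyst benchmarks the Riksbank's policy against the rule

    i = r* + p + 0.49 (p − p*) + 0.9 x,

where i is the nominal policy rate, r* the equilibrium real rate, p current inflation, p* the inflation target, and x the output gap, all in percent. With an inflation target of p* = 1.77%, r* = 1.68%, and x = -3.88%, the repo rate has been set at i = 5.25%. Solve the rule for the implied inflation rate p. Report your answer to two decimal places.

5.32%

Collecting p: i = r* + (1 + 0.49) p − 0.49 p* + 0.9 x
1.49 p = 5.25 − 1.68 + 0.49 × 1.77 − 0.9 × (-3.88) = 7.9293
p = 7.9293 / 1.49 = 5.32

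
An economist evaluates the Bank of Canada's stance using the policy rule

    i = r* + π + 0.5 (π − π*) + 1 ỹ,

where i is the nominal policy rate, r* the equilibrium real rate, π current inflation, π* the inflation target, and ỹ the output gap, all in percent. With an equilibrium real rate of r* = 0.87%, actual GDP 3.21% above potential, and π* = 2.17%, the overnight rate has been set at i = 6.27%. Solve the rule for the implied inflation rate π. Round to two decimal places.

Output 3.21% above potential → ỹ = 3.21.
Collecting π: i = r* + (1 + 0.5) π − 0.5 π* + 1 ỹ
1.5 π = 6.27 − 0.87 + 0.5 × 2.17 − 1 × 3.21 = 3.275
π = 3.275 / 1.5 = 2.18

2.18%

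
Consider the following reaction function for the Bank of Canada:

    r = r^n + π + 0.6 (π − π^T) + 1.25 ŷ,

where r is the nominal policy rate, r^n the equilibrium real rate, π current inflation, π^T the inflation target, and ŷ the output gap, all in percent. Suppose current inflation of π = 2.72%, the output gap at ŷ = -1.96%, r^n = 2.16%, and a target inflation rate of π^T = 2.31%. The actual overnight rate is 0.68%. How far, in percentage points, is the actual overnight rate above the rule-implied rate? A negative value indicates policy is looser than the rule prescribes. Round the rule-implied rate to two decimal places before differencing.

-2.00 pp

r = 2.16 + 2.72 + 0.6 × (2.72 − 2.31) + 1.25 × (-1.96)
   = 2.16 + 2.72 + 0.246 − 2.45 = 2.68
Deviation = 0.68 − 2.68 = -2.00 pp.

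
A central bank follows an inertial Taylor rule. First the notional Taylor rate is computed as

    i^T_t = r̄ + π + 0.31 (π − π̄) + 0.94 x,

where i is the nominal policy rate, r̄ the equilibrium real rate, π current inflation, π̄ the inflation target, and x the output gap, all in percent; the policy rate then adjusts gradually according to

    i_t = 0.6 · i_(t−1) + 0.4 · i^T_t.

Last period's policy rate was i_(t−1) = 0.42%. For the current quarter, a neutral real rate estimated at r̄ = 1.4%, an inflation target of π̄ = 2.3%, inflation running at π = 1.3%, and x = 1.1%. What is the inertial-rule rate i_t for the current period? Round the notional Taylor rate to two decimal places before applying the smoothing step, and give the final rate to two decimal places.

1.62%

i^T_t = 1.4 + 1.3 + 0.31 × (1.3 − 2.3) + 0.94 × 1.1
   = 1.4 + 1.3 − 0.31 + 1.034 = 3.42
i_t = 0.6 × 0.42 + 0.4 × 3.42 = 0.252 + 1.368 = 1.62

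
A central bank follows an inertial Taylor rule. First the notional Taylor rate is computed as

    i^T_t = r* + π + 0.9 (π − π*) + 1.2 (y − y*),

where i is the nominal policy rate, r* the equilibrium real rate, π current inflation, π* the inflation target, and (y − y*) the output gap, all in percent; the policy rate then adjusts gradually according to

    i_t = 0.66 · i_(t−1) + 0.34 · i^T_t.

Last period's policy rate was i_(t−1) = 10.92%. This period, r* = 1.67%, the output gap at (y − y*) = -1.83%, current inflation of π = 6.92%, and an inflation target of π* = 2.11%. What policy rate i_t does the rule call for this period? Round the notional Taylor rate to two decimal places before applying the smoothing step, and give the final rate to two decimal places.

10.85%

i^T_t = 1.67 + 6.92 + 0.9 × (6.92 − 2.11) + 1.2 × (-1.83)
   = 1.67 + 6.92 + 4.329 − 2.196 = 10.72
i_t = 0.66 × 10.92 + 0.34 × 10.72 = 7.2072 + 3.6448 = 10.85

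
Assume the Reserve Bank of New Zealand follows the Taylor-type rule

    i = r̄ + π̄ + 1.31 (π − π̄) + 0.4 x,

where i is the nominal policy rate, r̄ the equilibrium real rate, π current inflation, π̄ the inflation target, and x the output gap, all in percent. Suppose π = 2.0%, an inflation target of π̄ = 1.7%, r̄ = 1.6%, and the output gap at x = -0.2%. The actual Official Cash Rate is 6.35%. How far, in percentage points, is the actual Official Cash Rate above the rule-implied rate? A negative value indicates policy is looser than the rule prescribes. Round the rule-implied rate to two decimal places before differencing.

2.74 pp

i = 1.6 + 1.7 + 1.31 × (2.0 − 1.7) + 0.4 × (-0.2)
   = 1.6 + 1.7 + 0.393 − 0.08 = 3.61
Deviation = 6.35 − 3.61 = 2.74 pp.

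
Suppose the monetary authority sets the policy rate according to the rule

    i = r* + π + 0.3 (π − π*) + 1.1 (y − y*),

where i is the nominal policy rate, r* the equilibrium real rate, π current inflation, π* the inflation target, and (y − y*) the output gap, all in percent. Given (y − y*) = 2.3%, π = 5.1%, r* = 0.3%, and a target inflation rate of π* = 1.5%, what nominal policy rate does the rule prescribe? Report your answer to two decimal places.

i = 0.3 + 5.1 + 0.3 × (5.1 − 1.5) + 1.1 × 2.3
   = 0.3 + 5.1 + 1.08 + 2.53 = 9.01

9.01%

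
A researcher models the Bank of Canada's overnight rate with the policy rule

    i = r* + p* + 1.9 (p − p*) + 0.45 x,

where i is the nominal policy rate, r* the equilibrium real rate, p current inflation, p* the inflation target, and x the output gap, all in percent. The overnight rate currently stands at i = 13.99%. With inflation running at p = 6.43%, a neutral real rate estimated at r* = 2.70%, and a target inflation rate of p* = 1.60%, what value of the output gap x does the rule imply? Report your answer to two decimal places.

0.45 x = 13.99 − 2.70 − 1.60 − 1.9 × (6.43 − 1.60) = 0.513
x = 0.513 / 0.45 = 1.14

1.14%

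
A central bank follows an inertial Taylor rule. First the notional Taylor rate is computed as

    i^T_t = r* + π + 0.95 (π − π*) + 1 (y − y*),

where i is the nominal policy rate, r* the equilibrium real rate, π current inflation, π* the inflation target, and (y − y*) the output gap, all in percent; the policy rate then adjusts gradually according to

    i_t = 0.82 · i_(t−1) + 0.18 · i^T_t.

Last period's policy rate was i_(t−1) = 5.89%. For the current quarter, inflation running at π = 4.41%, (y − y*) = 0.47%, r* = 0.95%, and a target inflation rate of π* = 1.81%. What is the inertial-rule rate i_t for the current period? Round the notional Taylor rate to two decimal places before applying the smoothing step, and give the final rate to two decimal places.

i^T_t = 0.95 + 4.41 + 0.95 × (4.41 − 1.81) + 1 × 0.47
   = 0.95 + 4.41 + 2.47 + 0.47 = 8.30
i_t = 0.82 × 5.89 + 0.18 × 8.30 = 4.8298 + 1.494 = 6.32

6.32%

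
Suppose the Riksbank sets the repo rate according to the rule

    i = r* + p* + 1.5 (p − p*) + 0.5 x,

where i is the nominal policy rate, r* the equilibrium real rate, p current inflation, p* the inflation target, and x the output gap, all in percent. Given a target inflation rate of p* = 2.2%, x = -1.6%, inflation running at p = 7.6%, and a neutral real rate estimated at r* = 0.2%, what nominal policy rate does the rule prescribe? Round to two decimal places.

i = 0.2 + 2.2 + 1.5 × (7.6 − 2.2) + 0.5 × (-1.6)
   = 0.2 + 2.2 + 8.1 − 0.8 = 9.70

9.70%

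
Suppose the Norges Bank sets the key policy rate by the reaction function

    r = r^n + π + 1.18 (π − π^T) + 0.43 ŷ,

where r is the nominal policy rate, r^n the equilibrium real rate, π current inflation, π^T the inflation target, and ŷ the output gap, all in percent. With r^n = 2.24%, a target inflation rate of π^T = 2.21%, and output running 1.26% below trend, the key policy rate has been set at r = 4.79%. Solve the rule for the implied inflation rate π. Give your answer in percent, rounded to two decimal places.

2.61%

Output 1.26% below potential → ŷ = -1.26.
Collecting π: r = r^n + (1 + 1.18) π − 1.18 π^T + 0.43 ŷ
2.18 π = 4.79 − 2.24 + 1.18 × 2.21 − 0.43 × (-1.26) = 5.6996
π = 5.6996 / 2.18 = 2.61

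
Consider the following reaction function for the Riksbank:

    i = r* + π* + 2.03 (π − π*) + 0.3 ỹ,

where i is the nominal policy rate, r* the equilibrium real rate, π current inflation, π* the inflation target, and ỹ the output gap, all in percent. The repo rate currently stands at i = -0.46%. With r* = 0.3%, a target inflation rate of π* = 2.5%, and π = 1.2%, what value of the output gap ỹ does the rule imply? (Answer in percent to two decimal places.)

0.3 ỹ = -0.46 − 0.3 − 2.5 − 2.03 × (1.2 − 2.5) = -0.621
ỹ = -0.621 / 0.3 = -2.07

-2.07%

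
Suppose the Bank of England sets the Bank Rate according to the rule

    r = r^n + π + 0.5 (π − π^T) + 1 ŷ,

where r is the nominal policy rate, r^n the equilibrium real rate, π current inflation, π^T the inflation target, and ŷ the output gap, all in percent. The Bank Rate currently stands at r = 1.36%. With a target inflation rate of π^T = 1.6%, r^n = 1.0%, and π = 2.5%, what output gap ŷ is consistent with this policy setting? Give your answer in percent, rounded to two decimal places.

1 ŷ = 1.36 − 1.0 − 2.5 − 0.5 × (2.5 − 1.6) = -2.59
ŷ = -2.59 / 1 = -2.59

-2.59%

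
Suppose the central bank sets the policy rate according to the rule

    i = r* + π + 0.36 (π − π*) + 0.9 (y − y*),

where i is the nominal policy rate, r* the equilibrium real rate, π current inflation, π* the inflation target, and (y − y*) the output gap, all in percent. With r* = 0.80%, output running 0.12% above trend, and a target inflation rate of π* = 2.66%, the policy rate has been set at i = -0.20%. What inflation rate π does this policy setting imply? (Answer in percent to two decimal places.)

-0.11%

Output 0.12% above potential → (y − y*) = 0.12.
Collecting π: i = r* + (1 + 0.36) π − 0.36 π* + 0.9 (y − y*)
1.36 π = -0.20 − 0.80 + 0.36 × 2.66 − 0.9 × 0.12 = -0.1504
π = -0.1504 / 1.36 = -0.11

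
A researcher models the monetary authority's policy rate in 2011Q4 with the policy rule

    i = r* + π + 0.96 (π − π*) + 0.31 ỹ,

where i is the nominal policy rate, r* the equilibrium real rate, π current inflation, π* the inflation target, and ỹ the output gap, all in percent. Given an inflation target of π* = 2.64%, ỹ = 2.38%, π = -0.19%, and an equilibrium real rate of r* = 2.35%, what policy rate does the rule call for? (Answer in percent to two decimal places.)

i = 2.35 + (-0.19) + 0.96 × (-0.19 − 2.64) + 0.31 × 2.38
   = 2.35 − 0.19 − 2.7168 + 0.7378 = 0.18

0.18%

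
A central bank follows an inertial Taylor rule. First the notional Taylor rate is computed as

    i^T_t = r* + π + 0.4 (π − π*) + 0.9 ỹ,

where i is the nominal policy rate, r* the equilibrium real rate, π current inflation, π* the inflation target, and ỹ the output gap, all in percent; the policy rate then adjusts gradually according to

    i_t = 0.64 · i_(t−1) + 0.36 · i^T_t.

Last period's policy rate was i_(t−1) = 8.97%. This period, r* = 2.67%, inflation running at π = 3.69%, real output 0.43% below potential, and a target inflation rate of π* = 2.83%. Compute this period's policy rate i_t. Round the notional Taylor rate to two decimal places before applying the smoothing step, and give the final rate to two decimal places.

8.02%

Output 0.43% below potential → ỹ = -0.43.
i^T_t = 2.67 + 3.69 + 0.4 × (3.69 − 2.83) + 0.9 × (-0.43)
   = 2.67 + 3.69 + 0.344 − 0.387 = 6.32
i_t = 0.64 × 8.97 + 0.36 × 6.32 = 5.7408 + 2.2752 = 8.02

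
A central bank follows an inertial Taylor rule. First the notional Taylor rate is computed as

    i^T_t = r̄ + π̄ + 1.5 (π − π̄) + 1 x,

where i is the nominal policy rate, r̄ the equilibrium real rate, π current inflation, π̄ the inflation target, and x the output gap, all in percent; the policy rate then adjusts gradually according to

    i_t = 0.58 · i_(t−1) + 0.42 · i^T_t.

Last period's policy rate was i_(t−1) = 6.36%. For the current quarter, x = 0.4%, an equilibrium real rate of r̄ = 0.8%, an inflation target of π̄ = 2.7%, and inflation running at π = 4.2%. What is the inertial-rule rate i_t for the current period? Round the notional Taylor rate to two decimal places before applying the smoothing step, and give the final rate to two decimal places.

6.27%

i^T_t = 0.8 + 2.7 + 1.5 × (4.2 − 2.7) + 1 × 0.4
   = 0.8 + 2.7 + 2.25 + 0.4 = 6.15
i_t = 0.58 × 6.36 + 0.42 × 6.15 = 3.6888 + 2.583 = 6.27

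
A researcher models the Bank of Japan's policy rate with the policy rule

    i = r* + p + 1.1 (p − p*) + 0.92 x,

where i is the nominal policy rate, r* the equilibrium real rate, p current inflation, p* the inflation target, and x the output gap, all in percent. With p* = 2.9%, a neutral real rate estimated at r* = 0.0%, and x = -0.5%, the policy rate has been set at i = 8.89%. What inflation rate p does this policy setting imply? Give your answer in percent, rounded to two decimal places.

5.97%

Collecting p: i = r* + (1 + 1.1) p − 1.1 p* + 0.92 x
2.1 p = 8.89 − 0.0 + 1.1 × 2.9 − 0.92 × (-0.5) = 12.54
p = 12.54 / 2.1 = 5.97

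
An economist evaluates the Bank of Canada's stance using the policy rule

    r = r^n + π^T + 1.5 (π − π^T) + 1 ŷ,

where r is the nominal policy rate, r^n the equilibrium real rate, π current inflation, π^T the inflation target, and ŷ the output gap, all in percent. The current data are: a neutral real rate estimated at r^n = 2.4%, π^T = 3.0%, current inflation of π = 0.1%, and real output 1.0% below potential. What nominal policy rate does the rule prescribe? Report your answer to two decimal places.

Output 1.0% below potential → ŷ = -1.0.
r = 2.4 + 3.0 + 1.5 × (0.1 − 3.0) + 1 × (-1.0)
   = 2.4 + 3 − 4.35 − 1 = 0.05

0.05%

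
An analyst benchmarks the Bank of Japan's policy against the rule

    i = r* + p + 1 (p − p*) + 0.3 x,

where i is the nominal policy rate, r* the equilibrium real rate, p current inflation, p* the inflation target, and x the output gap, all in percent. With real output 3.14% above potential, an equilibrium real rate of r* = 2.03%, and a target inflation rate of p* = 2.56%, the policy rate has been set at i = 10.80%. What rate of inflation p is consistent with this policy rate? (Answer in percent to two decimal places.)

5.19%

Output 3.14% above potential → x = 3.14.
Collecting p: i = r* + (1 + 1) p − 1 p* + 0.3 x
2 p = 10.80 − 2.03 + 1 × 2.56 − 0.3 × 3.14 = 10.388
p = 10.388 / 2 = 5.19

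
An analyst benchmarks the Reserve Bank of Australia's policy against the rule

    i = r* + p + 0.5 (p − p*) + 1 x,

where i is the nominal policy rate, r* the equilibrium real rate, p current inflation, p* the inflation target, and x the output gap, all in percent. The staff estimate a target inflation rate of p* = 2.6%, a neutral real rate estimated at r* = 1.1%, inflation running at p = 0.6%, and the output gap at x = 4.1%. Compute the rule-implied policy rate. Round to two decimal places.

4.80%

i = 1.1 + 0.6 + 0.5 × (0.6 − 2.6) + 1 × 4.1
   = 1.1 + 0.6 − 1 + 4.1 = 4.80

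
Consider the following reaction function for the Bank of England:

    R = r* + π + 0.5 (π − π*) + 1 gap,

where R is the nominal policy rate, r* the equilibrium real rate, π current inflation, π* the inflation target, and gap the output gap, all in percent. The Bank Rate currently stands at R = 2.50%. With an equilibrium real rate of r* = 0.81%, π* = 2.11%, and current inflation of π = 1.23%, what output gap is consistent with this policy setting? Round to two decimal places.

1 gap = 2.50 − 0.81 − 1.23 − 0.5 × (1.23 − 2.11) = 0.9
gap = 0.9 / 1 = 0.90

0.90%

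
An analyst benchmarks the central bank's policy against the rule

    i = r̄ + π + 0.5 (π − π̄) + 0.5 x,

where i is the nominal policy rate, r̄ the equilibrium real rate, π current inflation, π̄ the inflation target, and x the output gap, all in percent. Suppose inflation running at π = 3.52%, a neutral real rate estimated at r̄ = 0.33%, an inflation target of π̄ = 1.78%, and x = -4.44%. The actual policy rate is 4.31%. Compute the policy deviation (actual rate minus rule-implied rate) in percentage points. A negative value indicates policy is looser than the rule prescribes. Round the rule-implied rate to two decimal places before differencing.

i = 0.33 + 3.52 + 0.5 × (3.52 − 1.78) + 0.5 × (-4.44)
   = 0.33 + 3.52 + 0.87 − 2.22 = 2.50
Deviation = 4.31 − 2.50 = 1.81 pp.

1.81 pp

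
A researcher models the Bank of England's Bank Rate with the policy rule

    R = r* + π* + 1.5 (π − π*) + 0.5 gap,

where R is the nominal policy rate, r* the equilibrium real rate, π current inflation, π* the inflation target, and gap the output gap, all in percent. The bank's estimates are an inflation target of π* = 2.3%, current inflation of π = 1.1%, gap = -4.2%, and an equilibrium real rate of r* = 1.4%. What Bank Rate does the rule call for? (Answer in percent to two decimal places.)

R = 1.4 + 2.3 + 1.5 × (1.1 − 2.3) + 0.5 × (-4.2)
   = 1.4 + 2.3 − 1.8 − 2.1 = -0.20

-0.20%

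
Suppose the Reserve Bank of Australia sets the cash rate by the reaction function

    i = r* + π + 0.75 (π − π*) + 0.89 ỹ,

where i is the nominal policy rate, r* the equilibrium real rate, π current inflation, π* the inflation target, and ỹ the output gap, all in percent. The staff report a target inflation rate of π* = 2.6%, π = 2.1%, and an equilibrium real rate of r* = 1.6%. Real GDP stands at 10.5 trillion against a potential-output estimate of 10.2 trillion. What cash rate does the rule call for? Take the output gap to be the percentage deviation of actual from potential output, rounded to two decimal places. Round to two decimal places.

5.94%

Output gap = 100 × (10.5 − 10.2) / 10.2 = 2.94%.
i = 1.60 + 2.10 + 0.75 × (2.10 − 2.60) + 0.89 × 2.94
   = 1.60 + 2.1 − 0.375 + 2.6166 = 5.94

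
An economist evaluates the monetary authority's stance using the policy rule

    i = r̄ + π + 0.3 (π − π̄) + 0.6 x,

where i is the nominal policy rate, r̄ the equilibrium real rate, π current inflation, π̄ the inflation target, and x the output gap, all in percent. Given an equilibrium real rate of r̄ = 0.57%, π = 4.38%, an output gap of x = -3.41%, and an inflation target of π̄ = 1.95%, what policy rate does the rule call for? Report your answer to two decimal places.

3.63%

i = 0.57 + 4.38 + 0.3 × (4.38 − 1.95) + 0.6 × (-3.41)
   = 0.57 + 4.38 + 0.729 − 2.046 = 3.63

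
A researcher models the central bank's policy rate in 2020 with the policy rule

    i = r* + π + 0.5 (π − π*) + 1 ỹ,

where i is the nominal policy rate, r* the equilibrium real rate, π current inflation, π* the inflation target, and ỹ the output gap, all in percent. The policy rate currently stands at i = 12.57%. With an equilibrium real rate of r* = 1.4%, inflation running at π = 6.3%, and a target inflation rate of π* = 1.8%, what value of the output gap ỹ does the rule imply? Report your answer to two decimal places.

1 ỹ = 12.57 − 1.4 − 6.3 − 0.5 × (6.3 − 1.8) = 2.62
ỹ = 2.62 / 1 = 2.62

2.62%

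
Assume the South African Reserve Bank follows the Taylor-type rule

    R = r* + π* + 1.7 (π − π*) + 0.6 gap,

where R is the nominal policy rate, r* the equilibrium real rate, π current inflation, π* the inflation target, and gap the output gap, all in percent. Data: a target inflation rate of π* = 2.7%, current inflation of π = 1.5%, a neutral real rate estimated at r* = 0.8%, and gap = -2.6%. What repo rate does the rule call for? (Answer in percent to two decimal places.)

-0.10%

R = 0.8 + 2.7 + 1.7 × (1.5 − 2.7) + 0.6 × (-2.6)
   = 0.8 + 2.7 − 2.04 − 1.56 = -0.10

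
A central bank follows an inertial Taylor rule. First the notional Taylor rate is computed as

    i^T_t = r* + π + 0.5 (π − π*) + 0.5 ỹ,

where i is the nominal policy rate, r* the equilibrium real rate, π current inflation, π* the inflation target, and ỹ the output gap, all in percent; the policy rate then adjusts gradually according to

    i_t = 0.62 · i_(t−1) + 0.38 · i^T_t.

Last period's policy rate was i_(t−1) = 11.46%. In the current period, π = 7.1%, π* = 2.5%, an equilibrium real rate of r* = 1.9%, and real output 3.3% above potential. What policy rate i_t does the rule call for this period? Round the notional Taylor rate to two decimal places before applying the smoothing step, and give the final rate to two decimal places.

12.03%

Output 3.3% above potential → ỹ = 3.3.
i^T_t = 1.9 + 7.1 + 0.5 × (7.1 − 2.5) + 0.5 × 3.3
   = 1.9 + 7.1 + 2.3 + 1.65 = 12.95
i_t = 0.62 × 11.46 + 0.38 × 12.95 = 7.1052 + 4.921 = 12.03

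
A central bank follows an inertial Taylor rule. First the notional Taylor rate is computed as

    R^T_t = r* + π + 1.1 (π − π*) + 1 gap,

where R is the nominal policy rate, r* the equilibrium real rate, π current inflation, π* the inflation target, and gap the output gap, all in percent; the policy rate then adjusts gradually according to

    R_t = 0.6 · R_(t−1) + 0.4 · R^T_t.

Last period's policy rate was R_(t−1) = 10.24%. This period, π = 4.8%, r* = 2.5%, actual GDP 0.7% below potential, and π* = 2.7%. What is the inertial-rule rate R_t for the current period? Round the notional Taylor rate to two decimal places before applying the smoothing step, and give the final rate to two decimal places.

9.71%

Output 0.7% below potential → gap = -0.7.
R^T_t = 2.5 + 4.8 + 1.1 × (4.8 − 2.7) + 1 × (-0.7)
   = 2.5 + 4.8 + 2.31 − 0.7 = 8.91
R_t = 0.6 × 10.24 + 0.4 × 8.91 = 6.144 + 3.564 = 9.71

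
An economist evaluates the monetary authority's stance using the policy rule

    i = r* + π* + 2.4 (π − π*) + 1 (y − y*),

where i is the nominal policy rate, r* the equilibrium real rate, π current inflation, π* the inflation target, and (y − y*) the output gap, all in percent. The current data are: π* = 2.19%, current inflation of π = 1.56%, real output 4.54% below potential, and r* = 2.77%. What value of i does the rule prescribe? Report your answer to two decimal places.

-1.09%

Output 4.54% below potential → (y − y*) = -4.54.
i = 2.77 + 2.19 + 2.4 × (1.56 − 2.19) + 1 × (-4.54)
   = 2.77 + 2.19 − 1.512 − 4.54 = -1.09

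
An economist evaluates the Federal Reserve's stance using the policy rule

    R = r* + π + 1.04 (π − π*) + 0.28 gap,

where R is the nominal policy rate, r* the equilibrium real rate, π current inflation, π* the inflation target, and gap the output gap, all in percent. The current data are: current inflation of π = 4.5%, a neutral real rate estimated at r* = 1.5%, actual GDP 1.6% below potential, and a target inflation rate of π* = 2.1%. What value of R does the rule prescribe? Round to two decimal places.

Output 1.6% below potential → gap = -1.6.
R = 1.5 + 4.5 + 1.04 × (4.5 − 2.1) + 0.28 × (-1.6)
   = 1.5 + 4.5 + 2.496 − 0.448 = 8.05

8.05%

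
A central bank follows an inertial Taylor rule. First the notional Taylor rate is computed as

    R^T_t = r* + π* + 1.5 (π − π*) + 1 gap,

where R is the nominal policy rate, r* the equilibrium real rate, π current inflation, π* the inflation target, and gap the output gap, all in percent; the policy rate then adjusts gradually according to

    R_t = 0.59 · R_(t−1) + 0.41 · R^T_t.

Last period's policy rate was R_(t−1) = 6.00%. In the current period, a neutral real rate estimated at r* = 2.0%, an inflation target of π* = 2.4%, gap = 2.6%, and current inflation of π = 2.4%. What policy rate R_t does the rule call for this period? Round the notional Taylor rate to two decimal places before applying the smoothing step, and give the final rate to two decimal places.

R^T_t = 2.0 + 2.4 + 1.5 × (2.4 − 2.4) + 1 × 2.6
   = 2.0 + 2.4 + 0 + 2.6 = 7.00
R_t = 0.59 × 6.00 + 0.41 × 7.00 = 3.54 + 2.87 = 6.41

6.41%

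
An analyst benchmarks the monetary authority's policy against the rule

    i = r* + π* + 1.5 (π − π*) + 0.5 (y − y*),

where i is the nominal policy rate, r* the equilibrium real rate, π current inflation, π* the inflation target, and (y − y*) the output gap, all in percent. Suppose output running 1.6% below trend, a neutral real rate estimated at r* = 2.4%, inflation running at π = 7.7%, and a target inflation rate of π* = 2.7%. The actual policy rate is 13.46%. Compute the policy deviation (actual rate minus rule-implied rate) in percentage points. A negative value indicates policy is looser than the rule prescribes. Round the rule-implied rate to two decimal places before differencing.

Output 1.6% below potential → (y − y*) = -1.6.
i = 2.4 + 2.7 + 1.5 × (7.7 − 2.7) + 0.5 × (-1.6)
   = 2.4 + 2.7 + 7.5 − 0.8 = 11.80
Deviation = 13.46 − 11.80 = 1.66 pp.

1.66 pp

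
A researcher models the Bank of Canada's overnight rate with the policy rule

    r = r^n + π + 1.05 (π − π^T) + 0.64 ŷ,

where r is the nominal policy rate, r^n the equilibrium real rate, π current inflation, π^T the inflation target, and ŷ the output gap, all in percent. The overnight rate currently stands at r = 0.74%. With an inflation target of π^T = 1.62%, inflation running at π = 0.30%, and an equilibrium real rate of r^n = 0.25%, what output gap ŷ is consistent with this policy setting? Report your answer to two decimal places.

2.46%

0.64 ŷ = 0.74 − 0.25 − 0.30 − 1.05 × (0.30 − 1.62) = 1.576
ŷ = 1.576 / 0.64 = 2.46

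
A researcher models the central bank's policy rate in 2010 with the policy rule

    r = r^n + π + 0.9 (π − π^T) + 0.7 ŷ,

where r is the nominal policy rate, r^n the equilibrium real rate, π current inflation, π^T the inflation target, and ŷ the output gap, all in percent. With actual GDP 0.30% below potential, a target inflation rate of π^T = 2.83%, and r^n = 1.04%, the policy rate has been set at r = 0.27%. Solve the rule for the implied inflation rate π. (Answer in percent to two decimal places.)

1.05%

Output 0.30% below potential → ŷ = -0.30.
Collecting π: r = r^n + (1 + 0.9) π − 0.9 π^T + 0.7 ŷ
1.9 π = 0.27 − 1.04 + 0.9 × 2.83 − 0.7 × (-0.30) = 1.987
π = 1.987 / 1.9 = 1.05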